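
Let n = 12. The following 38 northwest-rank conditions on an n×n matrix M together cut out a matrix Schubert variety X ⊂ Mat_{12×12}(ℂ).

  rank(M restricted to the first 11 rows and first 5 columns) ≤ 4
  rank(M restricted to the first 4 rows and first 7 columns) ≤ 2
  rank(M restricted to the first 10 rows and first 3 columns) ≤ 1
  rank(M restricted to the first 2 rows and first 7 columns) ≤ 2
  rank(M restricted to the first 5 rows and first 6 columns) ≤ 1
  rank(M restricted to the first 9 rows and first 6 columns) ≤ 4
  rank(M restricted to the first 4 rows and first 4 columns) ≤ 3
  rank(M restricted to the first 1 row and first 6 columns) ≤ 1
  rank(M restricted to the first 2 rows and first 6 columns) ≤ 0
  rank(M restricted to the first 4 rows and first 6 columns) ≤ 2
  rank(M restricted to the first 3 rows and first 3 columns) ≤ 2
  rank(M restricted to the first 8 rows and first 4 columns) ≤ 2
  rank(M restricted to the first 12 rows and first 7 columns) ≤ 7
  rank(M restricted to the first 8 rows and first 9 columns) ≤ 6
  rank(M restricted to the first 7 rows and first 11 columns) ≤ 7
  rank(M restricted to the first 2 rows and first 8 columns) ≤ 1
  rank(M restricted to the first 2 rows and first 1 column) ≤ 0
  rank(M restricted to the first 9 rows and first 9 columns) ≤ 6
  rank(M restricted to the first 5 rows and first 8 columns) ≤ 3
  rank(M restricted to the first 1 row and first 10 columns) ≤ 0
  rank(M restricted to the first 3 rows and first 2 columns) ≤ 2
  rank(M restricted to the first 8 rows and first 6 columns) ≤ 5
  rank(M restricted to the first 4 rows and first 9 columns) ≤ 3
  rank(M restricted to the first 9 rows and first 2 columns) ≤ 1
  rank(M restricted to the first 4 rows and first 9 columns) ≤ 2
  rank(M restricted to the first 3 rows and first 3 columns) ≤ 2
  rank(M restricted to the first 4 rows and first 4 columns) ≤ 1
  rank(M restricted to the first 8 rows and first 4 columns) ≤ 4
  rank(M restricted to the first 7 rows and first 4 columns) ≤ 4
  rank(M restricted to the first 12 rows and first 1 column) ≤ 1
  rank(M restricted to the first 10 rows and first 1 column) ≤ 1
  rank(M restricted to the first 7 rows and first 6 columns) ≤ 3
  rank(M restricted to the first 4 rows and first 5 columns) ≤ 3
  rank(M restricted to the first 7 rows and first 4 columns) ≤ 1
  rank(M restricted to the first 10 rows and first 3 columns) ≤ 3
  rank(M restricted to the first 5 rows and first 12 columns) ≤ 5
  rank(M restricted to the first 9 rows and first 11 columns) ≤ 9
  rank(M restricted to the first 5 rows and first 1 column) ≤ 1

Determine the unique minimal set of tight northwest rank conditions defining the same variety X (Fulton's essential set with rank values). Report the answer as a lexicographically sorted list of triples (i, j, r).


The tightest implied rank at each (i,j), from the 38 conditions:

  0 0 0 0 0 0 0 0 0 0 1 1
  0 0 0 0 0 0 1 1 1 1 2 2
  1 1 1 1 1 1 2 2 2 2 3 3
  1 1 1 1 1 1 2 2 2 3 4 4
  1 1 1 1 1 1 2 3 3 4 5 5
  1 1 1 1 2 2 3 4 4 5 6 6
  1 1 1 1 2 3 4 5 5 6 7 7
  1 1 1 2 3 4 5 6 6 7 8 8
  1 1 1 2 3 4 5 6 6 7 8 9
  1 1 1 2 3 4 5 6 7 8 9 10
  1 2 2 3 4 5 6 7 8 9 10 11
  1 2 3 4 5 6 7 8 9 10 11 12

so w = (11, 7, 1, 10, 8, 5, 6, 4, 12, 9, 2, 3).

Rothe diagram D(w) (41 cells), 7 SE-corners (essential conditions):

[(1, 10, 0), (2, 6, 0), (4, 9, 2), (5, 6, 1), (7, 4, 1), (9, 9, 6), (10, 3, 1)]


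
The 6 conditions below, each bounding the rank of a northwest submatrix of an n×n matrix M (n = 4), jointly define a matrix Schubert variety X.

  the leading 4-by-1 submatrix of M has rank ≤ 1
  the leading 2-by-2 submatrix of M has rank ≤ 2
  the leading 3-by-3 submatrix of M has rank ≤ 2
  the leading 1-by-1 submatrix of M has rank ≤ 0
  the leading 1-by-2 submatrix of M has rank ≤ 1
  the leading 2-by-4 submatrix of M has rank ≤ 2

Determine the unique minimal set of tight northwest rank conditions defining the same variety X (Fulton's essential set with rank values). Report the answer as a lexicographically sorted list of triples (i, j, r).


Rank table r_w(4×4) implied by the 6 constraints:

  0, 1, 1, 1
  1, 2, 2, 2
  1, 2, 2, 3
  1, 2, 3, 4

reading off 1-entries of Δ²R: w = (2, 1, 4, 3).

2 SE-corners of the 2-cell Rothe diagram give Ess(w):

[(1, 1, 0), (3, 3, 2)]


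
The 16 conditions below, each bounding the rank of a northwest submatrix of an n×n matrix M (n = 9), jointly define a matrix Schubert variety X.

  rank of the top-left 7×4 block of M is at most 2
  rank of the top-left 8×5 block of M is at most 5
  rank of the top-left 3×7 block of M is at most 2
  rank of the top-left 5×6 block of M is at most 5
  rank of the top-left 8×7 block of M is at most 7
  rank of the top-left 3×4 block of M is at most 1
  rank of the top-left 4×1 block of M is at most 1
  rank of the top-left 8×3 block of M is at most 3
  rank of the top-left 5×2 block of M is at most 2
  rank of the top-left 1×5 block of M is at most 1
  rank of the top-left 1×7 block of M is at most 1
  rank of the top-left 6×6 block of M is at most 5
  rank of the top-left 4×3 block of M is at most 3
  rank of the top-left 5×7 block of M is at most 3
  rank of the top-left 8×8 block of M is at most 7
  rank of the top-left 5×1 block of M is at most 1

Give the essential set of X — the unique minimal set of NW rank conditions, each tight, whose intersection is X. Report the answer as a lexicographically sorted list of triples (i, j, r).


Propagating the 16 rank bounds to every northwest block:

  i=1: 1  1  1  1  1  1  1  1  1
  i=2: 1  1  1  1  2  2  2  2  2
  i=3: 1  1  1  1  2  2  2  3  3
  i=4: 1  2  2  2  3  3  3  4  4
  i=5: 1  2  2  2  3  3  3  4  5
  i=6: 1  2  2  2  3  4  4  5  6
  i=7: 1  2  2  2  3  4  5  6  7
  i=8: 1  2  3  3  4  5  6  7  8
  i=9: 1  2  3  4  5  6  7  8  9

second differences of R give the permutation w = (1, 5, 8, 2, 9, 6, 7, 3, 4).

D(w) has 16 cells with 4 SE-corners; essential set:

[(3, 4, 1), (3, 7, 2), (5, 7, 3), (7, 4, 2)]


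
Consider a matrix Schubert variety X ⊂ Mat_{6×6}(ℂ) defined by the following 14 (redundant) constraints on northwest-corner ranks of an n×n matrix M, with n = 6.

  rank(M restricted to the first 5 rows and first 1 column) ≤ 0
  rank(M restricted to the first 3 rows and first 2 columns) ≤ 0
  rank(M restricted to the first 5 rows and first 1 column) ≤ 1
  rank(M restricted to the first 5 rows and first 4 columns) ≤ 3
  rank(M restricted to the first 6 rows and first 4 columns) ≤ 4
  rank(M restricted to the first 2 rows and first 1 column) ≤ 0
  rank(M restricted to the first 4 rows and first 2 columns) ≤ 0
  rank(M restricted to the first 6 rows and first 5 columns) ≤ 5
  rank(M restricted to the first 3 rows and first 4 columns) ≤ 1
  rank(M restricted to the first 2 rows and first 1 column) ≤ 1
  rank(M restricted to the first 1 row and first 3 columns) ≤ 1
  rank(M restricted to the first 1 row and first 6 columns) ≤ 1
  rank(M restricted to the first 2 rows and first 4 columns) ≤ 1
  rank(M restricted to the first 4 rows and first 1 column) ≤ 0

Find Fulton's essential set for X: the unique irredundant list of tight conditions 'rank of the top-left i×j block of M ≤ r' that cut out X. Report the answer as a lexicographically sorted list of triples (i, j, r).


Reconstructing r_w from the 14 given conditions:

  0  0  1  1  1  1
  0  0  1  1  2  2
  0  0  1  1  2  3
  0  0  1  2  3  4
  0  1  2  3  4  5
  1  2  3  4  5  6

the unique w with this rank table is (3, 5, 6, 4, 2, 1).

D(w) has 11 cells with 3 SE-corners; essential set:

[(3, 4, 1), (4, 2, 0), (5, 1, 0)]


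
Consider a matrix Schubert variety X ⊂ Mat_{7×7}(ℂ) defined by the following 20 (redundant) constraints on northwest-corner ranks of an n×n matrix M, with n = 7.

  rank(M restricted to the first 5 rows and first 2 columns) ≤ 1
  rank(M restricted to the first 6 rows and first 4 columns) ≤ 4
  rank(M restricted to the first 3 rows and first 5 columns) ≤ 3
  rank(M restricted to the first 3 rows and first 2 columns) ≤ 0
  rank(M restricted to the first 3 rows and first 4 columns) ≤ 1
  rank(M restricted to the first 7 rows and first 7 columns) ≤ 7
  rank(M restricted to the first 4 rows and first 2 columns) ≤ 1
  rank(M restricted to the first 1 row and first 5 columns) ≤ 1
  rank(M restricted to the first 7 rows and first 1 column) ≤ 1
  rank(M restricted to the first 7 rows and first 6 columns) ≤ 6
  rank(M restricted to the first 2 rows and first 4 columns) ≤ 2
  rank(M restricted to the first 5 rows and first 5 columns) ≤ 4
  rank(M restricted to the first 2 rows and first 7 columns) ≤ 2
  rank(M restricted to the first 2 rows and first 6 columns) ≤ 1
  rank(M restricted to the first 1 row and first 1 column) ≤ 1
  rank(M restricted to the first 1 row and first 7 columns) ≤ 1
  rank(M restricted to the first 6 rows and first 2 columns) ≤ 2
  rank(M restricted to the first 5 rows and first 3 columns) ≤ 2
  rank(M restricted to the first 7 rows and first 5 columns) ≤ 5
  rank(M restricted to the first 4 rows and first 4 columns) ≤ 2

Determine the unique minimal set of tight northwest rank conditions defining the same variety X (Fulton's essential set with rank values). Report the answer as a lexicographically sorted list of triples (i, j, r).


Rank table r_w(7×7) implied by the 20 constraints:

  0  0  1  1  1  1  1
  0  0  1  1  1  1  2
  0  0  1  1  2  2  3
  1  1  2  2  3  3  4
  1  1  2  3  4  4  5
  1  2  3  4  5  5  6
  1  2  3  4  5  6  7

second differences of R give the permutation w = (3, 7, 5, 1, 4, 2, 6).

ℓ(w)=11; the 4 essential cells (i,j,r):

[(2, 6, 1), (3, 2, 0), (3, 4, 1), (5, 2, 1)]


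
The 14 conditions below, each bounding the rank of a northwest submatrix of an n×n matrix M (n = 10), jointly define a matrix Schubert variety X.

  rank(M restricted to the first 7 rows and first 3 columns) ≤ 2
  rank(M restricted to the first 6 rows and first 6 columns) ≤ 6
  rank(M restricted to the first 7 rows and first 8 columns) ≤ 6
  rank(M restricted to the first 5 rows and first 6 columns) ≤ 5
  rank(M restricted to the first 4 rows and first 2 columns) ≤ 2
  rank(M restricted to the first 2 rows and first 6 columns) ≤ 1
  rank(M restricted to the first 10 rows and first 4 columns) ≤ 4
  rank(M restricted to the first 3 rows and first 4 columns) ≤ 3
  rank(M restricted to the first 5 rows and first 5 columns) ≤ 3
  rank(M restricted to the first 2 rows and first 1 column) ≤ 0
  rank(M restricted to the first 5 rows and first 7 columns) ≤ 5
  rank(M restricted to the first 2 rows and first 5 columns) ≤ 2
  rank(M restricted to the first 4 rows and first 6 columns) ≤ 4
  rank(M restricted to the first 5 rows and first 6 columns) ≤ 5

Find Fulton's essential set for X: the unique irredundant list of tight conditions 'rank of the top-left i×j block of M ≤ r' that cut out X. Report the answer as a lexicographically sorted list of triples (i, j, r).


Rank table r_w(10×10) implied by the 14 constraints:

  row 1: 0 1 1 1 1 1 1 1 1 1
  row 2: 0 1 1 1 1 1 2 2 2 2
  row 3: 1 2 2 2 2 2 3 3 3 3
  row 4: 1 2 2 3 3 3 4 4 4 4
  row 5: 1 2 2 3 3 4 5 5 5 5
  row 6: 1 2 2 3 4 5 6 6 6 6
  row 7: 1 2 2 3 4 5 6 6 7 7
  row 8: 1 2 3 4 5 6 7 7 8 8
  row 9: 1 2 3 4 5 6 7 8 9 9
  row 10: 1 2 3 4 5 6 7 8 9 10

reading off 1-entries of Δ²R: w = (2, 7, 1, 4, 6, 5, 9, 3, 8, 10).

Fulton essential set (5 of the 12 Rothe cells):

[(2, 1, 0), (2, 6, 1), (5, 5, 3), (7, 3, 2), (7, 8, 6)]


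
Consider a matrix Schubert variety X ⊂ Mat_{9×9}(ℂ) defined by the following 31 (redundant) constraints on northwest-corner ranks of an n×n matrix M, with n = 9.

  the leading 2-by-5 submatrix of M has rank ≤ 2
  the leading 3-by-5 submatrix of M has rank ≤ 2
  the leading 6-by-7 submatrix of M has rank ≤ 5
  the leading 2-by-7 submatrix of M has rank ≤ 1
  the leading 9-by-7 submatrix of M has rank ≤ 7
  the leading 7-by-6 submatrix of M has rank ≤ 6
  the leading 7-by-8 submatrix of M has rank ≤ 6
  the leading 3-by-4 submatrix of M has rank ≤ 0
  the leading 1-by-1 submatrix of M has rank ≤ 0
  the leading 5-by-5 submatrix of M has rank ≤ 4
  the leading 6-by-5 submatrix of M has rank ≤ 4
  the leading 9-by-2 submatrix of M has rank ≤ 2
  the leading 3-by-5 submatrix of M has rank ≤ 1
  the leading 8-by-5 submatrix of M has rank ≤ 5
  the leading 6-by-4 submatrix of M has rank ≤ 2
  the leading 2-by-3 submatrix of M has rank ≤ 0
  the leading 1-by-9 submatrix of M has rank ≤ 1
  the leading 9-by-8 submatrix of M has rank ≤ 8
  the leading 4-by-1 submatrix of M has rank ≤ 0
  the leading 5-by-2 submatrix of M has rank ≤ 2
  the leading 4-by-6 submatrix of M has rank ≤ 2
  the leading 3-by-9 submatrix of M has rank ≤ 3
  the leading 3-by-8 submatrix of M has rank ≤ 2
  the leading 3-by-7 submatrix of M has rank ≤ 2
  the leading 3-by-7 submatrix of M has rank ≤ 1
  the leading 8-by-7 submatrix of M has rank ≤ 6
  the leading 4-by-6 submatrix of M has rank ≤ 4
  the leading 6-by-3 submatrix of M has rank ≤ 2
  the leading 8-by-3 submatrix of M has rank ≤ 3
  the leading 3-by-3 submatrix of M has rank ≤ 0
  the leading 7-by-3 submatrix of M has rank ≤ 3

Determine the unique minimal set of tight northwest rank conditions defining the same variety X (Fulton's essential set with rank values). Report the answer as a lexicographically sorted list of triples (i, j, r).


The tightest implied rank at each (i,j), from the 31 conditions:

  0 0 0 0 1 1 1 1 1
  0 0 0 0 1 1 1 2 2
  0 0 0 0 1 1 1 2 3
  0 1 1 1 2 2 2 3 4
  1 2 2 2 3 3 3 4 5
  1 2 2 2 3 4 4 5 6
  1 2 3 3 4 5 5 6 7
  1 2 3 4 5 6 6 7 8
  1 2 3 4 5 6 7 8 9

giving w = (5, 8, 9, 2, 1, 6, 3, 4, 7) via Δ²R.

D(w) has 19 cells with 4 SE-corners; essential set:

[(3, 4, 0), (3, 7, 1), (4, 1, 0), (6, 4, 2)]


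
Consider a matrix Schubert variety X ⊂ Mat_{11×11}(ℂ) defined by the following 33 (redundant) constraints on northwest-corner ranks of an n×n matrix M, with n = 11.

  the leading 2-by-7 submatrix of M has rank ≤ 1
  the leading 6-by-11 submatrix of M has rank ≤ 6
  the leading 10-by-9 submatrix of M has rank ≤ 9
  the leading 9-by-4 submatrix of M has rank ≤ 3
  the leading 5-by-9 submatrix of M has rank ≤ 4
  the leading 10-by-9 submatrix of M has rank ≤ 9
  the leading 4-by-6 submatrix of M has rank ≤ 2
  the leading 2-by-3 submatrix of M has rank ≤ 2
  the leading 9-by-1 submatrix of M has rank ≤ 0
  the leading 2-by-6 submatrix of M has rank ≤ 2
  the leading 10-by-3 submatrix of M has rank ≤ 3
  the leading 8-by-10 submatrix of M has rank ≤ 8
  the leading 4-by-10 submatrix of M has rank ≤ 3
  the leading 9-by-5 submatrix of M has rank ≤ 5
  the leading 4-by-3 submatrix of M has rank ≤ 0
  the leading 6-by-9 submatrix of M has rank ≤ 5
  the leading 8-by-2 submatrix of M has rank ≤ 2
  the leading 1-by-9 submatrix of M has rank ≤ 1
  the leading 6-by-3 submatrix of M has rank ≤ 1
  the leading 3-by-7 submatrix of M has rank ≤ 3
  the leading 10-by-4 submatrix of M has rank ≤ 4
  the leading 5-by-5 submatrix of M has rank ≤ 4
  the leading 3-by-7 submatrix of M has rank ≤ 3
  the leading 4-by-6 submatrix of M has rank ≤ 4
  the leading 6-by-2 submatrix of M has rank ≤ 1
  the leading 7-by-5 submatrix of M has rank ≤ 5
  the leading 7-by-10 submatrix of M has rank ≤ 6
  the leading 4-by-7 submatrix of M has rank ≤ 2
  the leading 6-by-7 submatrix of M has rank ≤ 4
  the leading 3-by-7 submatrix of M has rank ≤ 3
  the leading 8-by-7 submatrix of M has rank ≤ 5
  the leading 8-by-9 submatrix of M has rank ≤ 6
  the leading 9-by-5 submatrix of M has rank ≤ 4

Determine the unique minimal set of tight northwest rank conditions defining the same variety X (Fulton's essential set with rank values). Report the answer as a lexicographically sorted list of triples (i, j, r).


Propagating the 33 rank bounds to every northwest block:

  row 1: 0  0  0  1  1  1  1  1  1  1  1
  row 2: 0  0  0  1  1  1  1  2  2  2  2
  row 3: 0  0  0  1  2  2  2  3  3  3  3
  row 4: 0  0  0  1  2  2  2  3  3  3  4
  row 5: 0  1  1  2  3  3  3  4  4  4  5
  row 6: 0  1  1  2  3  4  4  5  5  5  6
  row 7: 0  1  2  3  4  5  5  6  6  6  7
  row 8: 0  1  2  3  4  5  5  6  6  7  8
  row 9: 0  1  2  3  4  5  6  7  7  8  9
  row 10: 1  2  3  4  5  6  7  8  8  9  10
  row 11: 1  2  3  4  5  6  7  8  9  10  11

reading off 1-entries of Δ²R: w = (4, 8, 5, 11, 2, 6, 3, 10, 7, 1, 9).

|D(w)|=27, |Ess(w)|=8:

[(2, 7, 1), (4, 3, 0), (4, 7, 2), (4, 10, 3), (6, 3, 1), (8, 7, 5), (8, 9, 6), (9, 1, 0)]


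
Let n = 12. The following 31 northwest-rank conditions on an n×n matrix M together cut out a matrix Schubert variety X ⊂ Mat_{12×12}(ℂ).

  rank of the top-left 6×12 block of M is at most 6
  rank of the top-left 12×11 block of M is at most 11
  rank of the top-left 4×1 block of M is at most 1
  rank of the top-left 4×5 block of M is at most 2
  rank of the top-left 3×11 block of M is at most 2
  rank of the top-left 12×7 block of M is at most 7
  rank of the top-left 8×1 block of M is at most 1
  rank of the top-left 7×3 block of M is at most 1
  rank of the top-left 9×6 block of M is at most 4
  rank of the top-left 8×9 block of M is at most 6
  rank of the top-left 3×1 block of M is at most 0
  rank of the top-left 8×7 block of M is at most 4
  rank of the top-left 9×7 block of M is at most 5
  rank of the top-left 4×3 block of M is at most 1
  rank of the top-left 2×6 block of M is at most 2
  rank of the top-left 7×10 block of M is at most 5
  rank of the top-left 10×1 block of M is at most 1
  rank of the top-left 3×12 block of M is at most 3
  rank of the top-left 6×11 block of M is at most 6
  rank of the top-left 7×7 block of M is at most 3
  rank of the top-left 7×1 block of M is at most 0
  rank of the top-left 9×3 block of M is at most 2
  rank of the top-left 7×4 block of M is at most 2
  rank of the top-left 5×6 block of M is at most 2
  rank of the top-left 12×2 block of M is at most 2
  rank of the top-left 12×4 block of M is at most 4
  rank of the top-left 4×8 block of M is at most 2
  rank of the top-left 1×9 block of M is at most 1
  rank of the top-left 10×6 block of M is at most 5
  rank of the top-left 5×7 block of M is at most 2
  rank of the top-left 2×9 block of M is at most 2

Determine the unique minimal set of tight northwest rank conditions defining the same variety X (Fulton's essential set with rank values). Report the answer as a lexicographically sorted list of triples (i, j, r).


Propagating the 31 rank bounds to every northwest block:

  R[1]: 0 | 1 | 1 | 1 | 1 | 1 | 1 | 1 | 1 | 1 | 1 | 1
  R[2]: 0 | 1 | 1 | 2 | 2 | 2 | 2 | 2 | 2 | 2 | 2 | 2
  R[3]: 0 | 1 | 1 | 2 | 2 | 2 | 2 | 2 | 2 | 2 | 2 | 3
  R[4]: 0 | 1 | 1 | 2 | 2 | 2 | 2 | 2 | 3 | 3 | 3 | 4
  R[5]: 0 | 1 | 1 | 2 | 2 | 2 | 2 | 3 | 4 | 4 | 4 | 5
  R[6]: 0 | 1 | 1 | 2 | 3 | 3 | 3 | 4 | 5 | 5 | 5 | 6
  R[7]: 0 | 1 | 1 | 2 | 3 | 3 | 3 | 4 | 5 | 5 | 6 | 7
  R[8]: 1 | 2 | 2 | 3 | 4 | 4 | 4 | 5 | 6 | 6 | 7 | 8
  R[9]: 1 | 2 | 2 | 3 | 4 | 4 | 5 | 6 | 7 | 7 | 8 | 9
  R[10]: 1 | 2 | 3 | 4 | 5 | 5 | 6 | 7 | 8 | 8 | 9 | 10
  R[11]: 1 | 2 | 3 | 4 | 5 | 6 | 7 | 8 | 9 | 9 | 10 | 11
  R[12]: 1 | 2 | 3 | 4 | 5 | 6 | 7 | 8 | 9 | 10 | 11 | 12

giving w = (2, 4, 12, 9, 8, 5, 11, 1, 7, 3, 6, 10) via Δ²R.

|D(w)|=32, |Ess(w)|=9:

[(3, 11, 2), (4, 8, 2), (5, 7, 2), (7, 1, 0), (7, 3, 1), (7, 7, 3), (7, 10, 5), (9, 3, 2), (9, 6, 4)]


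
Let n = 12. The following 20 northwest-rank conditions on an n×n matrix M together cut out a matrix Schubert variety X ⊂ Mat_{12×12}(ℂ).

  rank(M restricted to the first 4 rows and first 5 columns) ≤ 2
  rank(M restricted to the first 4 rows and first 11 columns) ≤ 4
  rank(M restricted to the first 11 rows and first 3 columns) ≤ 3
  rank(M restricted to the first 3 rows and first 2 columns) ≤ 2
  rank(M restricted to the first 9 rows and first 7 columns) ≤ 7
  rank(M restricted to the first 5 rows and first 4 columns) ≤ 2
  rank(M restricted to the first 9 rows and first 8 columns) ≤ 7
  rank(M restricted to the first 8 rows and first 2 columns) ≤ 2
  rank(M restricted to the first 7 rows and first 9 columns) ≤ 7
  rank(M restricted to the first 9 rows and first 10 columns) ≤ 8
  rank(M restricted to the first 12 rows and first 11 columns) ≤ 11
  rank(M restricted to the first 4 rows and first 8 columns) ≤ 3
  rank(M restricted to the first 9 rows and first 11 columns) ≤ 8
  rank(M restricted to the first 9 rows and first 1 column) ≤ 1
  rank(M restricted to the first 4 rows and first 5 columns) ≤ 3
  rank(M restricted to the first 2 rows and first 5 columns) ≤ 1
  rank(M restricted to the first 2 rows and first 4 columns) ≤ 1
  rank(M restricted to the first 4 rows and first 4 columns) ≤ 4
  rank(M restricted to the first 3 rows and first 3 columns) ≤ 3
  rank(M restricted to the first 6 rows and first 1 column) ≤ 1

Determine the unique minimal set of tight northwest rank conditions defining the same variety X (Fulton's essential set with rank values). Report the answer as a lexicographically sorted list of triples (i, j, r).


Computing R[i][j] = min implied NW-rank bound (n=12, 20 conditions):

  1  1  1  1  1  1  1  1  1  1  1  1
  1  1  1  1  1  2  2  2  2  2  2  2
  1  2  2  2  2  3  3  3  3  3  3  3
  1  2  2  2  2  3  3  3  4  4  4  4
  1  2  2  2  3  4  4  4  5  5  5  5
  1  2  3  3  4  5  5  5  6  6  6  6
  1  2  3  4  5  6  6  6  7  7  7  7
  1  2  3  4  5  6  7  7  8  8  8  8
  1  2  3  4  5  6  7  7  8  8  8  9
  1  2  3  4  5  6  7  8  9  9  9  10
  1  2  3  4  5  6  7  8  9  10  10  11
  1  2  3  4  5  6  7  8  9  10  11  12

second differences of R give the permutation w = (1, 6, 2, 9, 5, 3, 4, 7, 12, 8, 10, 11).

6 SE-corners of the 14-cell Rothe diagram give Ess(w):

[(2, 5, 1), (4, 5, 2), (4, 8, 3), (5, 4, 2), (9, 8, 7), (9, 11, 8)]


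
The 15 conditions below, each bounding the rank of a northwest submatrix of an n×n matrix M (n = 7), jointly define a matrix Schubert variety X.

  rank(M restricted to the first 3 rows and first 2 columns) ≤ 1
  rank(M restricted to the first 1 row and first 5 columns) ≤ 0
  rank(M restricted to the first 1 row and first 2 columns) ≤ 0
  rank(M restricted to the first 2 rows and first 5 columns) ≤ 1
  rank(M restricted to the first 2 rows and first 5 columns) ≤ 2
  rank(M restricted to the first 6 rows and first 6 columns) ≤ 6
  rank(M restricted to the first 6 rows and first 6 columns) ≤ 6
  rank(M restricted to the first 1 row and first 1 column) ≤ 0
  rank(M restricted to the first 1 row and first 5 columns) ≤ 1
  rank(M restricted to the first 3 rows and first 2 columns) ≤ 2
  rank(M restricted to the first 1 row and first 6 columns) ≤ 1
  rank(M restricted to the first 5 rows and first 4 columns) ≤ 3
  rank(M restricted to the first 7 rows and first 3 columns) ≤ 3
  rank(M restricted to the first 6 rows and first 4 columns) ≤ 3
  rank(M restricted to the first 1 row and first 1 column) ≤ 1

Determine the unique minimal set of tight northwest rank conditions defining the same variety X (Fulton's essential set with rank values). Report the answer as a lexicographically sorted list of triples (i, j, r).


Recovering R(i,j) via the rank-extension bound from the 15 conditions:

  i=1: 0 | 0 | 0 | 0 | 0 | 1 | 1
  i=2: 1 | 1 | 1 | 1 | 1 | 2 | 2
  i=3: 1 | 1 | 2 | 2 | 2 | 3 | 3
  i=4: 1 | 2 | 3 | 3 | 3 | 4 | 4
  i=5: 1 | 2 | 3 | 3 | 4 | 5 | 5
  i=6: 1 | 2 | 3 | 3 | 4 | 5 | 6
  i=7: 1 | 2 | 3 | 4 | 5 | 6 | 7

so w = (6, 1, 3, 2, 5, 7, 4).

|D(w)|=8, |Ess(w)|=3:

[(1, 5, 0), (3, 2, 1), (6, 4, 3)]


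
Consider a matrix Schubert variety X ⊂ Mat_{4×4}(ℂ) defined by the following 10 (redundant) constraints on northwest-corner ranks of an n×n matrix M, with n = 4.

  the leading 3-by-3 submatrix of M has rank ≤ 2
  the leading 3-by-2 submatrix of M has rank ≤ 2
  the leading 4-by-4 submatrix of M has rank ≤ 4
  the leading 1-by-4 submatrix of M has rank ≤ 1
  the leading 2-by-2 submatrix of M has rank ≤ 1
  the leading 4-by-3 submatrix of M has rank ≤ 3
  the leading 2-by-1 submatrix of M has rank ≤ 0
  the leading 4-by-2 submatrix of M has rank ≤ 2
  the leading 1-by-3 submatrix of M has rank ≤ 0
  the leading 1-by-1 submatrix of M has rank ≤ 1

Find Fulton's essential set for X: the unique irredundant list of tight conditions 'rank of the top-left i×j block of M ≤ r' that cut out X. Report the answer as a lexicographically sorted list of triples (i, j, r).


Computing R[i][j] = min implied NW-rank bound (n=4, 10 conditions):

  0 | 0 | 0 | 1
  0 | 1 | 1 | 2
  1 | 2 | 2 | 3
  1 | 2 | 3 | 4

hence w(1..4) = (4, 2, 1, 3).

Rothe diagram D(w) (4 cells), 2 SE-corners (essential conditions):

[(1, 3, 0), (2, 1, 0)]


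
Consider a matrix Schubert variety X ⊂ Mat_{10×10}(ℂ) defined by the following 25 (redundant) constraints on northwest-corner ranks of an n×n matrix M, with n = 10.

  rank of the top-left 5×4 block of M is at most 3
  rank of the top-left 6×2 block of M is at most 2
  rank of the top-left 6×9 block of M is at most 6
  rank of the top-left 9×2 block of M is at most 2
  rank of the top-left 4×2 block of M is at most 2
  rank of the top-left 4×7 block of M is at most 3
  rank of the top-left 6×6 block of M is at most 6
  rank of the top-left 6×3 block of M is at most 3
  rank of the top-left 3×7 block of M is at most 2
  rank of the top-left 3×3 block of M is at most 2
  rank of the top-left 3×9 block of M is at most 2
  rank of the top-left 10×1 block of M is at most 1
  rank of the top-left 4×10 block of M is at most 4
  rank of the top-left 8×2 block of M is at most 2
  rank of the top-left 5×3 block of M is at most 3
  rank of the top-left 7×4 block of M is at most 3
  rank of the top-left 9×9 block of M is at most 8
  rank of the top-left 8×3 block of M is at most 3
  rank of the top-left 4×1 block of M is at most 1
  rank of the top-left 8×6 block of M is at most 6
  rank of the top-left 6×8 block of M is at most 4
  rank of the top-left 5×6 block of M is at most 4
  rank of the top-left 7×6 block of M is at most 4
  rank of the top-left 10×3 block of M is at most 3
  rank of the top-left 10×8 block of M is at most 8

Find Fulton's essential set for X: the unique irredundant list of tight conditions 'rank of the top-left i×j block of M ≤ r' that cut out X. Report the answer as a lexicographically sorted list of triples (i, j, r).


Recovering R(i,j) via the rank-extension bound from the 25 conditions:

  1 1 1 1 1 1 1 1 1 1
  1 2 2 2 2 2 2 2 2 2
  1 2 2 2 2 2 2 2 2 3
  1 2 3 3 3 3 3 3 3 4
  1 2 3 3 4 4 4 4 4 5
  1 2 3 3 4 4 4 4 5 6
  1 2 3 3 4 4 5 5 6 7
  1 2 3 4 5 5 6 6 7 8
  1 2 3 4 5 6 7 7 8 9
  1 2 3 4 5 6 7 8 9 10

reading off 1-entries of Δ²R: w = (1, 2, 10, 3, 5, 9, 7, 4, 6, 8).

Rothe diagram D(w) (14 cells), 4 SE-corners (essential conditions):

[(3, 9, 2), (6, 8, 4), (7, 4, 3), (7, 6, 4)]


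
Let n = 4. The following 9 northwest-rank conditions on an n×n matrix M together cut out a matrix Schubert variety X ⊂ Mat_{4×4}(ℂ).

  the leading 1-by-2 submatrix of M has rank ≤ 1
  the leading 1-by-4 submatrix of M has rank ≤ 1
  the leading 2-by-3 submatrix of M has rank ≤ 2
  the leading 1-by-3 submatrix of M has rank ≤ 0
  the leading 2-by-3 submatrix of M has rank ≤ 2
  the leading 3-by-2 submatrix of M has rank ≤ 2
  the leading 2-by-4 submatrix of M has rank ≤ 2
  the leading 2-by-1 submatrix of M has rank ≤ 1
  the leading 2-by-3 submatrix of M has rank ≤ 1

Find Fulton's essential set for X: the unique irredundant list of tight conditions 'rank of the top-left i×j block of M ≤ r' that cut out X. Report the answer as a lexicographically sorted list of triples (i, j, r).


Rank table r_w(4×4) implied by the 9 constraints:

  i=1: 0 | 0 | 0 | 1
  i=2: 1 | 1 | 1 | 2
  i=3: 1 | 2 | 2 | 3
  i=4: 1 | 2 | 3 | 4

second differences of R give the permutation w = (4, 1, 2, 3).

Fulton essential set (1 of the 3 Rothe cells):

[(1, 3, 0)]


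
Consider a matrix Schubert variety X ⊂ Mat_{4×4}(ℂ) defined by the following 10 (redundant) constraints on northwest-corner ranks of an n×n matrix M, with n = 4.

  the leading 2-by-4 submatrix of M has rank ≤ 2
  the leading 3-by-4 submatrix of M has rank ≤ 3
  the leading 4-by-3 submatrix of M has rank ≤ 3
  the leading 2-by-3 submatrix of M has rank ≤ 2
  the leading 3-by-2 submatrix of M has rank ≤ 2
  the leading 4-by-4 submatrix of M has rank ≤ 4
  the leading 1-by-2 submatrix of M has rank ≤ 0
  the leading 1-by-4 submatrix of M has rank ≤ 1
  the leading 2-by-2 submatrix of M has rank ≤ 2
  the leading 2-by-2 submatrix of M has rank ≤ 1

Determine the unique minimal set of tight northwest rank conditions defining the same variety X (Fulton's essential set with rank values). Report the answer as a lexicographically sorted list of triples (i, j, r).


Reconstructing r_w from the 10 given conditions:

  row 1: 0 0 1 1
  row 2: 1 1 2 2
  row 3: 1 2 3 3
  row 4: 1 2 3 4

giving w = (3, 1, 2, 4) via Δ²R.

Fulton essential set (1 of the 2 Rothe cells):

[(1, 2, 0)]


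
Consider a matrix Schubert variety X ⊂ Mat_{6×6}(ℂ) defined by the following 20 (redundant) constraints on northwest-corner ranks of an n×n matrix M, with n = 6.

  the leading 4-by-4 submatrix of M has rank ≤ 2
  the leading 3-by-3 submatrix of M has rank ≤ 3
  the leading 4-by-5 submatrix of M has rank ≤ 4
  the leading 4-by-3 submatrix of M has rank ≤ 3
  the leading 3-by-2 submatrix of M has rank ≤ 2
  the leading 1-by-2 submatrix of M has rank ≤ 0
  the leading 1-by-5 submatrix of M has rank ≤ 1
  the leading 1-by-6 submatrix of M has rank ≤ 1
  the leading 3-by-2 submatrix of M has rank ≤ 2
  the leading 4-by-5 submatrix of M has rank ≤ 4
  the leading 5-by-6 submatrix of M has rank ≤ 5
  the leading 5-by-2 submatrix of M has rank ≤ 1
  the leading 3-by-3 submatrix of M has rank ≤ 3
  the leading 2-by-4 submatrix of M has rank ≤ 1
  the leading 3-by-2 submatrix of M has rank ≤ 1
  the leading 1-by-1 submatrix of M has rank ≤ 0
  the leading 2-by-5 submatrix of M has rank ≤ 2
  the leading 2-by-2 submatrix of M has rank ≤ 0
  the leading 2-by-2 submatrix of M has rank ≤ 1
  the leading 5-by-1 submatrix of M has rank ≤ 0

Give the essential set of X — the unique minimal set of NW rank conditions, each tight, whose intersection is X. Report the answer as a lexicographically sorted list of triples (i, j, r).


Computing R[i][j] = min implied NW-rank bound (n=6, 20 conditions):

  row 1: 0  0  1  1  1  1
  row 2: 0  0  1  1  2  2
  row 3: 0  1  2  2  3  3
  row 4: 0  1  2  2  3  4
  row 5: 0  1  2  3  4  5
  row 6: 1  2  3  4  5  6

hence w(1..6) = (3, 5, 2, 6, 4, 1).

|D(w)|=9, |Ess(w)|=4:

[(2, 2, 0), (2, 4, 1), (4, 4, 2), (5, 1, 0)]


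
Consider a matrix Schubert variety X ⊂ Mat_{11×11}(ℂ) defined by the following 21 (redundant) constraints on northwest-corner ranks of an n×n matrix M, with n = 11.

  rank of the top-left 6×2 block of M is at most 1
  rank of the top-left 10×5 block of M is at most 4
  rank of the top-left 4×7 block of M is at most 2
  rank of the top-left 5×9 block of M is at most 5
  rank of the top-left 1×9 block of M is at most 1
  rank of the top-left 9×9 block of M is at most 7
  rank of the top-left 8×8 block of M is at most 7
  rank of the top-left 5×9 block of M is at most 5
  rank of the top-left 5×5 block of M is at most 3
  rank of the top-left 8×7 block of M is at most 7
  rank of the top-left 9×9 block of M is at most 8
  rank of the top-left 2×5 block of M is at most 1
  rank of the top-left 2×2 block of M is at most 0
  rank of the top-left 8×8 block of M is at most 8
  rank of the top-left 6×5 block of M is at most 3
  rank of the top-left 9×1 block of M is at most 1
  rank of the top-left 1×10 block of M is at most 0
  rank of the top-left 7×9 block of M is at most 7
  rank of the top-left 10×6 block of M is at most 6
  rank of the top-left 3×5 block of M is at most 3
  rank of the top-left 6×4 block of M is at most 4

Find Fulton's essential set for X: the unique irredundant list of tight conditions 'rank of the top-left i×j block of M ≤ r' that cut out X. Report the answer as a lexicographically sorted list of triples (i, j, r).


The tightest implied rank at each (i,j), from the 21 conditions:

  R[1]: 0 0 0 0 0 0 0 0 0 0 1
  R[2]: 0 0 1 1 1 1 1 1 1 1 2
  R[3]: 1 1 2 2 2 2 2 2 2 2 3
  R[4]: 1 1 2 2 2 2 2 3 3 3 4
  R[5]: 1 1 2 3 3 3 3 4 4 4 5
  R[6]: 1 1 2 3 3 4 4 5 5 5 6
  R[7]: 1 2 3 4 4 5 5 6 6 6 7
  R[8]: 1 2 3 4 4 5 6 7 7 7 8
  R[9]: 1 2 3 4 4 5 6 7 7 8 9
  R[10]: 1 2 3 4 4 5 6 7 8 9 10
  R[11]: 1 2 3 4 5 6 7 8 9 10 11

second differences of R give the permutation w = (11, 3, 1, 8, 4, 6, 2, 7, 10, 9, 5).

Fulton essential set (7 of the 24 Rothe cells):

[(1, 10, 0), (2, 2, 0), (4, 7, 2), (6, 2, 1), (6, 5, 3), (9, 9, 7), (10, 5, 4)]


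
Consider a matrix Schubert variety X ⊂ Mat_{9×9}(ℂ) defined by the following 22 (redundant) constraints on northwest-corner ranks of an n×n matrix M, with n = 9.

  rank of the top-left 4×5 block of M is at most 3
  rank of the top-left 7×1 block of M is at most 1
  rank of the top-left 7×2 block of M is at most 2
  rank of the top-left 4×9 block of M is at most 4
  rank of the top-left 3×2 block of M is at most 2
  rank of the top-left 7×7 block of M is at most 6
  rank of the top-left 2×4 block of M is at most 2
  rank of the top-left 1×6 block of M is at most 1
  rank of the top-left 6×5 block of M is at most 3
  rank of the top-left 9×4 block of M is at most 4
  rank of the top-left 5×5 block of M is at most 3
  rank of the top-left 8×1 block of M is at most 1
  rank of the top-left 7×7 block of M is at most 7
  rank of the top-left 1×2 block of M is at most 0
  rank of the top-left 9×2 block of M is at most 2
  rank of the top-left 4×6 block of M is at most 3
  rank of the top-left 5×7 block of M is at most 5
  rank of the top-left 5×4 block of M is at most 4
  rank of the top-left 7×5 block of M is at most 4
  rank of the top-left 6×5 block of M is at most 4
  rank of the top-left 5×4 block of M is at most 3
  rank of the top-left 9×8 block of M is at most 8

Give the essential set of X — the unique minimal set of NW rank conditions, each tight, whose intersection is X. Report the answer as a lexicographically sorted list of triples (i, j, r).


Rank table r_w(9×9) implied by the 22 constraints:

  row 1: 0, 0, 1, 1, 1, 1, 1, 1, 1
  row 2: 1, 1, 2, 2, 2, 2, 2, 2, 2
  row 3: 1, 2, 3, 3, 3, 3, 3, 3, 3
  row 4: 1, 2, 3, 3, 3, 3, 4, 4, 4
  row 5: 1, 2, 3, 3, 3, 4, 5, 5, 5
  row 6: 1, 2, 3, 3, 3, 4, 5, 6, 6
  row 7: 1, 2, 3, 4, 4, 5, 6, 7, 7
  row 8: 1, 2, 3, 4, 5, 6, 7, 8, 8
  row 9: 1, 2, 3, 4, 5, 6, 7, 8, 9

reading off 1-entries of Δ²R: w = (3, 1, 2, 7, 6, 8, 4, 5, 9).

ℓ(w)=9; the 3 essential cells (i,j,r):

[(1, 2, 0), (4, 6, 3), (6, 5, 3)]


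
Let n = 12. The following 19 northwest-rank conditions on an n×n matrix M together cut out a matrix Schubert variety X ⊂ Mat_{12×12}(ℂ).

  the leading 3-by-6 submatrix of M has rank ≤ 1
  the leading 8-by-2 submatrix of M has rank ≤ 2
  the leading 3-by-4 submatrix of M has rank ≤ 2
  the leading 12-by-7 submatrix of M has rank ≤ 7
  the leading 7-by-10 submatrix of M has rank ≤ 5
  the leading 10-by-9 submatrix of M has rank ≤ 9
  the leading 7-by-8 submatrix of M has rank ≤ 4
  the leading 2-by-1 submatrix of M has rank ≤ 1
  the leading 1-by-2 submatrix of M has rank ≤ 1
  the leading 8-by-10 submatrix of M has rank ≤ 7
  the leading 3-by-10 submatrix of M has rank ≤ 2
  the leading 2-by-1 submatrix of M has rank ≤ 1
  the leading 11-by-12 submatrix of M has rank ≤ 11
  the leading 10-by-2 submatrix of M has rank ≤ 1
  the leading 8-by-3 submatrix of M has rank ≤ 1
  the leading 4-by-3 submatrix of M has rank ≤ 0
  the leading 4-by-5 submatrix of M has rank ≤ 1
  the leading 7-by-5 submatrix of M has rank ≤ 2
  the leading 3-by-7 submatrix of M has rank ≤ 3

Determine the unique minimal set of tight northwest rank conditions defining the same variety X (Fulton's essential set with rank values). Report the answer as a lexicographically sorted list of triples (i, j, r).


Recovering R(i,j) via the rank-extension bound from the 19 conditions:

  R[1]: 0  0  0  1  1  1  1  1  1  1  1  1
  R[2]: 0  0  0  1  1  1  2  2  2  2  2  2
  R[3]: 0  0  0  1  1  1  2  2  2  2  3  3
  R[4]: 0  0  0  1  1  2  3  3  3  3  4  4
  R[5]: 1  1  1  2  2  3  4  4  4  4  5  5
  R[6]: 1  1  1  2  2  3  4  4  5  5  6  6
  R[7]: 1  1  1  2  2  3  4  4  5  5  6  7
  R[8]: 1  1  1  2  3  4  5  5  6  6  7  8
  R[9]: 1  1  2  3  4  5  6  6  7  7  8  9
  R[10]: 1  1  2  3  4  5  6  7  8  8  9  10
  R[11]: 1  2  3  4  5  6  7  8  9  9  10  11
  R[12]: 1  2  3  4  5  6  7  8  9  10  11  12

the unique w with this rank table is (4, 7, 11, 6, 1, 9, 12, 5, 3, 8, 2, 10).

D(w) has 33 cells with 9 SE-corners; essential set:

[(3, 6, 1), (3, 10, 2), (4, 3, 0), (4, 5, 1), (7, 5, 2), (7, 8, 4), (7, 10, 5), (8, 3, 1), (10, 2, 1)]


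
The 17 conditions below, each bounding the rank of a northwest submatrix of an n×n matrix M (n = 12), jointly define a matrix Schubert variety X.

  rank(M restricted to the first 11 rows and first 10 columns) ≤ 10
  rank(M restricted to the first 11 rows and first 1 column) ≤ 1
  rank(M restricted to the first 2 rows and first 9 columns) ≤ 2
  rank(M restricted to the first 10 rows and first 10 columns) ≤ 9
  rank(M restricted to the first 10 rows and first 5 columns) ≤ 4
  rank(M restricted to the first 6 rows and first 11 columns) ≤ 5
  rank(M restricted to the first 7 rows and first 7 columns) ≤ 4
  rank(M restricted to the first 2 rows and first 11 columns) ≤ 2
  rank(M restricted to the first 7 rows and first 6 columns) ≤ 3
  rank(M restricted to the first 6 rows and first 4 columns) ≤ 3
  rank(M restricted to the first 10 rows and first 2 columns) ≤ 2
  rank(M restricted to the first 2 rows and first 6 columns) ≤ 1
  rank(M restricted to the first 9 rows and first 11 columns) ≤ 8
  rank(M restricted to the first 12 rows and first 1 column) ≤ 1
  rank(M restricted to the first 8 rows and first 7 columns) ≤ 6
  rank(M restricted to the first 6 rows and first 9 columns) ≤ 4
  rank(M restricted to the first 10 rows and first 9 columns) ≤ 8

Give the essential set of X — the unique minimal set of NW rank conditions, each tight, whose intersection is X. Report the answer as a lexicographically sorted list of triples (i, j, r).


Rank table r_w(12×12) implied by the 17 constraints:

  R[1]: 1  1  1  1  1  1  1  1  1  1  1  1
  R[2]: 1  1  1  1  1  1  2  2  2  2  2  2
  R[3]: 1  2  2  2  2  2  3  3  3  3  3  3
  R[4]: 1  2  3  3  3  3  4  4  4  4  4  4
  R[5]: 1  2  3  3  3  3  4  4  4  5  5  5
  R[6]: 1  2  3  3  3  3  4  4  4  5  5  6
  R[7]: 1  2  3  3  3  3  4  5  5  6  6  7
  R[8]: 1  2  3  4  4  4  5  6  6  7  7  8
  R[9]: 1  2  3  4  4  5  6  7  7  8  8  9
  R[10]: 1  2  3  4  4  5  6  7  8  9  9  10
  R[11]: 1  2  3  4  5  6  7  8  9  10  10  11
  R[12]: 1  2  3  4  5  6  7  8  9  10  11  12

hence w(1..12) = (1, 7, 2, 3, 10, 12, 8, 4, 6, 9, 5, 11).

D(w) has 21 cells with 5 SE-corners; essential set:

[(2, 6, 1), (6, 9, 4), (6, 11, 5), (7, 6, 3), (10, 5, 4)]


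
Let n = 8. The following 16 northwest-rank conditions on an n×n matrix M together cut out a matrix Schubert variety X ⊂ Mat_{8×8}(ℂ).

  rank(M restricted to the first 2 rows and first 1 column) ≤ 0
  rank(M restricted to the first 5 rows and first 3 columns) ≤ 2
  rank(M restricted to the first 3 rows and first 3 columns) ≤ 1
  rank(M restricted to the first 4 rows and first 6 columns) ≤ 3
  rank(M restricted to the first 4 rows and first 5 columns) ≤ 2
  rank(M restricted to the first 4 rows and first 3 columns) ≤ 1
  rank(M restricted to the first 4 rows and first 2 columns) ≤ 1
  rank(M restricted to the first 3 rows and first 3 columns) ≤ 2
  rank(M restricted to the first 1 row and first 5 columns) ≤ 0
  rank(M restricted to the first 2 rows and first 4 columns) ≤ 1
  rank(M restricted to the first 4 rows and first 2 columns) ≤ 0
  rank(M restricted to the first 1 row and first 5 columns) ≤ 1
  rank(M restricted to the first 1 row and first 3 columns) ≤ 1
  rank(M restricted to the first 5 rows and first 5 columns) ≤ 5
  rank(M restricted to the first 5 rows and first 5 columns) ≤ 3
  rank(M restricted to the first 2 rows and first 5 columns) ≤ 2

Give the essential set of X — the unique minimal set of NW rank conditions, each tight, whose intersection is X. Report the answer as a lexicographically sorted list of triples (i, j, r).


Computing R[i][j] = min implied NW-rank bound (n=8, 16 conditions):

  R[1]: 0, 0, 0, 0, 0, 1, 1, 1
  R[2]: 0, 0, 1, 1, 1, 2, 2, 2
  R[3]: 0, 0, 1, 2, 2, 3, 3, 3
  R[4]: 0, 0, 1, 2, 2, 3, 4, 4
  R[5]: 1, 1, 2, 3, 3, 4, 5, 5
  R[6]: 1, 2, 3, 4, 4, 5, 6, 6
  R[7]: 1, 2, 3, 4, 5, 6, 7, 7
  R[8]: 1, 2, 3, 4, 5, 6, 7, 8

reading off 1-entries of Δ²R: w = (6, 3, 4, 7, 1, 2, 5, 8).

|D(w)|=12, |Ess(w)|=3:

[(1, 5, 0), (4, 2, 0), (4, 5, 2)]
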